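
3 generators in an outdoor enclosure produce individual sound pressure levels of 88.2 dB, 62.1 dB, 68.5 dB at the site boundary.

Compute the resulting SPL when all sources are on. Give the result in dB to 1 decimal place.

88.3 dB

Converting to relative power and adding: 10^(88.2/10) + 10^(62.1/10) + 10^(68.5/10) = 6.694e+08.
Back to dB: 10·log₁₀ Σ = 88.3 dB.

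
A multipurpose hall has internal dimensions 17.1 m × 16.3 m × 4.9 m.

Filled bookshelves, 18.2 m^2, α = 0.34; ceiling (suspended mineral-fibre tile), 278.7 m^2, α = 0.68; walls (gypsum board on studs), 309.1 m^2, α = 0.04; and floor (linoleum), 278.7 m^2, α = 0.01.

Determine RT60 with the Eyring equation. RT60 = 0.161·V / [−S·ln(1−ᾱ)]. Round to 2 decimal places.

0.91 s

Total surface area S = 18.2 + 278.7 + 309.1 + 278.7 = 884.7 m^2.
Absorption A = 18.2×0.34 + 278.7×0.68 + 309.1×0.04 + 278.7×0.01 = 210.855 sabins.
ᾱ = 210.855 / 884.7 = 0.2383.
Eyring denominator: −S ln(1−ᾱ) = 240.818.
V = 17.1 × 16.3 × 4.9 = 1365.777 m³.
RT60 = 0.161 × 1365.777 / 240.818 = 0.91 s.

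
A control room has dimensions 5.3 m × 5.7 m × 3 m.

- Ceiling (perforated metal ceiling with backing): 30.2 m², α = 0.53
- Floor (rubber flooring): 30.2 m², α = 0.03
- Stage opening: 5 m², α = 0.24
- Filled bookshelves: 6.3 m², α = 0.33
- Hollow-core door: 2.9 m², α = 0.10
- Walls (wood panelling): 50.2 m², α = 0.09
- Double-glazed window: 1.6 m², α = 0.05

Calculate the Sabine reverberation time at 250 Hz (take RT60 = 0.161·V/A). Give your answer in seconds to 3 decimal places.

0.582 sec

A = Σ Sᵢαᵢ = 30.2·0.53 + 30.2·0.03 + 5·0.24 + 6.3·0.33 + 2.9·0.10 + 50.2·0.09 + 1.6·0.05 = 25.079 sabins.
V = 5.3·5.7·3 = 90.63 m³.
T = 0.161 V/A = 0.161·90.63/25.079 = 0.582 s.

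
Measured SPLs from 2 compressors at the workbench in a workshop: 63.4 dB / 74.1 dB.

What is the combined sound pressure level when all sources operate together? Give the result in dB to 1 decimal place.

Sum in the linear (power) domain: Σ 10^(Lᵢ/10) = 10^(63.4/10) + 10^(74.1/10) = 2.789e+07.
Combined level = 10 log₁₀(2.789e+07) = 74.5 dB.

74.5 dB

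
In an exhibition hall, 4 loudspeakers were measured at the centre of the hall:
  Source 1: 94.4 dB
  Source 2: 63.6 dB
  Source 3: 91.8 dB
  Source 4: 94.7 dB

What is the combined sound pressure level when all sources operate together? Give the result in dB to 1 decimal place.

Sum in the linear (power) domain: Σ 10^(Lᵢ/10) = 10^(94.4/10) + 10^(63.6/10) + 10^(91.8/10) + 10^(94.7/10) = 7.221e+09.
Back to dB: 10·log₁₀ Σ = 98.6 dB.

98.6 dB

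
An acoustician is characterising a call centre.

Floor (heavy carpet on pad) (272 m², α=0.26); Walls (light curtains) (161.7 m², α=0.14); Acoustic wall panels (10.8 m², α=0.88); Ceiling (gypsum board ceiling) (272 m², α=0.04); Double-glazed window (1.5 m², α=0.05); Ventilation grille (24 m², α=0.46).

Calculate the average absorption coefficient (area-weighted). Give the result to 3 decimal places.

0.168

S = Σ Sᵢ = 272 + 161.7 + 10.8 + 272 + 1.5 + 24 = 742.0 m².
Σ(Sᵢαᵢ) = 272×0.26 + 161.7×0.14 + 10.8×0.88 + 272×0.04 + 1.5×0.05 + 24×0.46 = 124.857.
ᾱ = 124.857 / 742.0 = 0.168.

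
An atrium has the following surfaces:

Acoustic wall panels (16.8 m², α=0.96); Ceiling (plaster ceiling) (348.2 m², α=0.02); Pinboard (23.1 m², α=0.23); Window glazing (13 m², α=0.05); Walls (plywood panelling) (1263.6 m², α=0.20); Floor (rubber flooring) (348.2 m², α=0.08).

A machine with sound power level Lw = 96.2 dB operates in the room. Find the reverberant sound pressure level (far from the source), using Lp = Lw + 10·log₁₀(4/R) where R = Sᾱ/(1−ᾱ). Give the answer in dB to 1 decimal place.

76.6 dB

Σ(Sᵢαᵢ) = 16.8×0.96 + 348.2×0.02 + 23.1×0.23 + 13×0.05 + 1263.6×0.20 + 348.2×0.08 = 309.631; total area S = 2012.9 m².
ᾱ = 0.1538, so room constant R = A/(1−ᾱ) = 365.908 m².
Lp = 96.2 + 10·log₁₀(4/365.908) = 96.2 + (-19.61) = 76.6 dB.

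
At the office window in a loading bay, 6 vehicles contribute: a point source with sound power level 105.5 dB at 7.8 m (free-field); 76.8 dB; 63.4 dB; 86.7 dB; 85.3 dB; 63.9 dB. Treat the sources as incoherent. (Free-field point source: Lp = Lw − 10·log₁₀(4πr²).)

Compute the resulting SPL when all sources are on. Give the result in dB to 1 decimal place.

Source at 7.8 m: Lp = 105.5 − 10·log₁₀(4π·7.8²) = 105.5 − 10·log₁₀(764.538) = 76.7 dB.
Σ 10^(Lᵢ/10) = 9.059e+08.
Combined level = 10 log₁₀(9.059e+08) = 89.6 dB.

89.6 dB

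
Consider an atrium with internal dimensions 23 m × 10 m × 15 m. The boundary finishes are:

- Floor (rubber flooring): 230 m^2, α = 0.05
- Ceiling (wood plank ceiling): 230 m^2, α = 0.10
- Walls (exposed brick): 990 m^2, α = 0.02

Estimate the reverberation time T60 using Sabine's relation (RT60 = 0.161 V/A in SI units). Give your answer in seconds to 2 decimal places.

10.23 seconds

Summing Sᵢαᵢ: 11.500 + 23.000 + 19.800 → A = 54.300 sabins.
Volume V = 23 × 10 × 15 = 3450 m³.
Sabine: RT60 = 0.161 × 3450 / 54.300 = 10.23 s.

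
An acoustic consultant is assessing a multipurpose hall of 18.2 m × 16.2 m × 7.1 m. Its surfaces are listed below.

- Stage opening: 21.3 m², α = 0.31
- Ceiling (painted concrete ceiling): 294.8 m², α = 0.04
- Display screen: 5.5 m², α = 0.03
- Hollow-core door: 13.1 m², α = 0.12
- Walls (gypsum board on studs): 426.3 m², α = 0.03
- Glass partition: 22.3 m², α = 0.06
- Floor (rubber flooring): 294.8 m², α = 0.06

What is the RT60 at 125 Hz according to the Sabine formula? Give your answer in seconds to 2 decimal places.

6.49 sec

A = Σ Sᵢαᵢ = 21.3×0.31 + 294.8×0.04 + 5.5×0.03 + 13.1×0.12 + 426.3×0.03 + 22.3×0.06 + 294.8×0.06 = 51.947 sabins.
Room volume: 2093.364 m³.
T = 0.161 V/A = 0.161·2093.364/51.947 = 6.49 s.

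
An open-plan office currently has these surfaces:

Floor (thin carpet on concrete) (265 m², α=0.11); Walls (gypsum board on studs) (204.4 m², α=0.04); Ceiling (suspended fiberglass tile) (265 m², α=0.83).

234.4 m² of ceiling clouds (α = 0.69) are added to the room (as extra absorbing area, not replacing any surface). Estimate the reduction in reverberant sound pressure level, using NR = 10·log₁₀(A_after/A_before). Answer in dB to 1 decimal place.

2.1 dB

A_before = Σ Sᵢαᵢ = 265*0.11 + 204.4*0.04 + 265*0.83 = 257.276 sabins.
Added absorption = 234.4 × 0.69 = 161.736 sabins.
New total A_after = 419.012 sabins.
Reduction = 10 log₁₀(A_after/A_before) = 10 log₁₀(1.6286) = 2.1 dB.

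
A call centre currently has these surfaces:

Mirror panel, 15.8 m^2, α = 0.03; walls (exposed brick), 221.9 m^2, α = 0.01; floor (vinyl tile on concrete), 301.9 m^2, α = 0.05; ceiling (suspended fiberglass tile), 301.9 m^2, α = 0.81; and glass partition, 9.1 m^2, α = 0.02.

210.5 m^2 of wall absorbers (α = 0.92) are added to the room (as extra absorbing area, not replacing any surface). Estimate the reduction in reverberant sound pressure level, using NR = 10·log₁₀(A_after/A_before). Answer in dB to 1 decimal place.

A_before = Σ Sᵢαᵢ = 15.8*0.03 + 221.9*0.01 + 301.9*0.05 + 301.9*0.81 + 9.1*0.02 = 262.509 sabins.
Treatment contributes 210.5·0.92 = 193.660 sabins.
A_after = 262.509 + 193.660 = 456.169 sabins.
NR = 10·log₁₀(456.169/262.509) = 2.4 dB.

2.4 dB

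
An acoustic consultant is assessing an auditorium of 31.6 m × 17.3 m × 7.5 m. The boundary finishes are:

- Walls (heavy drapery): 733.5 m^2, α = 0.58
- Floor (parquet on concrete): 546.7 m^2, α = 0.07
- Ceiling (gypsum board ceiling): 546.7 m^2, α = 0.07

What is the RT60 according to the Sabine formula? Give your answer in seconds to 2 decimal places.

1.32 s

Summing Sᵢαᵢ: 425.430 + 38.269 + 38.269 → A = 501.968 sabins.
Volume V = 31.6 × 17.3 × 7.5 = 4100.1 m³.
RT60 = 0.161 · V / A = 0.161 × 4100.1 / 501.968 = 1.32 s.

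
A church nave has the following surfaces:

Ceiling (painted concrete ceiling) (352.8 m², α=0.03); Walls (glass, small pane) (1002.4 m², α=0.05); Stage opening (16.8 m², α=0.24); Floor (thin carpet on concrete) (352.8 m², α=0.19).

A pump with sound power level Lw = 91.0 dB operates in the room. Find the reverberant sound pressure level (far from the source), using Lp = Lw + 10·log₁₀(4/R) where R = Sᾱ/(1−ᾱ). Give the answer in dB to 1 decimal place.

75.5 dB

A = 131.768 sabins; S = 1724.8 m².
ᾱ = 0.0764, so room constant R = A/(1−ᾱ) = 142.668 m².
Lp = Lw + 10 log₁₀(4/R) = 91.0 -15.52 = 75.5 dB.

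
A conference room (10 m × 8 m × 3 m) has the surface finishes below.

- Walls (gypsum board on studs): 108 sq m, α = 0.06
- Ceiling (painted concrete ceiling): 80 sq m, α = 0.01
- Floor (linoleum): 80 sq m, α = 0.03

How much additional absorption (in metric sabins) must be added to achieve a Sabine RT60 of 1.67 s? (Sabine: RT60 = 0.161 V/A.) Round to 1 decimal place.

Summing Sᵢαᵢ: 6.480 + 0.800 + 2.400 → A₁ = 9.680 sabins.
Target A₂ = 0.161·240/1.67 = 23.138 sabins (V = 240 m³).
Additional absorption ΔA = 23.138 − 9.680 = 13.5 sabins.

13.5 sabins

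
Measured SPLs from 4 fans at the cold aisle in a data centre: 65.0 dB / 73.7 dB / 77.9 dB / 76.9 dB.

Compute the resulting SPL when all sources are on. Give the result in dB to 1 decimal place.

Converting to relative power and adding: 10^(65.0/10) + 10^(73.7/10) + 10^(77.9/10) + 10^(76.9/10) = 1.372e+08.
L_total = 10·log₁₀(1.372e+08) = 81.4 dB.

81.4 dB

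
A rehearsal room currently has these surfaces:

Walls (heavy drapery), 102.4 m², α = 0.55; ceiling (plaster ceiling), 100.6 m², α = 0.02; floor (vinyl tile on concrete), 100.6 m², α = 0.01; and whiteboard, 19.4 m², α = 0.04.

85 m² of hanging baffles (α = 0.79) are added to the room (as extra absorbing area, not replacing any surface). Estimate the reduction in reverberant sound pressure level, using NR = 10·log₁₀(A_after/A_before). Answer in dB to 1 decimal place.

3.3 dB

Summing Sᵢαᵢ: 56.320 + 2.012 + 1.006 + 0.776 → A_before = 60.114 sabins.
Added absorption = 85 × 0.79 = 67.150 sabins.
A_after = 60.114 + 67.150 = 127.264 sabins.
NR = 10·log₁₀(127.264/60.114) = 3.3 dB.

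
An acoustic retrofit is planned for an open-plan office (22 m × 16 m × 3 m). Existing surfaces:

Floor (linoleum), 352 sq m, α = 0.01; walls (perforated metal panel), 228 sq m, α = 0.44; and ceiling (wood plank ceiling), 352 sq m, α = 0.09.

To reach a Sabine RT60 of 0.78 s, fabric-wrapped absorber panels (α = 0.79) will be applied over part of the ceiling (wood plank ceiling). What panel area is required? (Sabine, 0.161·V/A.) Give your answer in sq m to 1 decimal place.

Equivalent absorption area: A₁ = 352·0.01 + 228·0.44 + 352·0.09 = 135.520 sq m.
V = 1056 m³. Target absorption A₂ = 0.161 × 1056 / 0.78 = 217.969 sabins.
ΔA needed = 217.969 − 135.520 = 82.449 sabins.
Each sq m of panel replacing the ceiling (wood plank ceiling) adds (0.79 − 0.09) = 0.70 sabins.
Panel area = 82.449 / 0.70 = 117.8 sq m.

117.8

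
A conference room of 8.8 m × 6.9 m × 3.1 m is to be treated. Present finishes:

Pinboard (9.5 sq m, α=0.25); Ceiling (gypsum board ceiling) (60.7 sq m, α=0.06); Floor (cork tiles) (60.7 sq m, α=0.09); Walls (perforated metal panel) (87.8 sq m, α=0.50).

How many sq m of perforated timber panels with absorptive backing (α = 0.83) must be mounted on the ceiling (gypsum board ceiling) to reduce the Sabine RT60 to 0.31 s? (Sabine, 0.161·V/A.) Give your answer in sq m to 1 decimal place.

55.0

Equivalent absorption area: A₁ = 9.5×0.25 + 60.7×0.06 + 60.7×0.09 + 87.8×0.50 = 55.380 sq m.
V = 188.232 m³. Target absorption A₂ = 0.161 × 188.232 / 0.31 = 97.759 sabins.
ΔA needed = 97.759 − 55.380 = 42.379 sabins.
Each sq m of panel replacing the ceiling (gypsum board ceiling) adds (0.83 − 0.06) = 0.77 sabins.
Panel area = 42.379 / 0.77 = 55.0 sq m.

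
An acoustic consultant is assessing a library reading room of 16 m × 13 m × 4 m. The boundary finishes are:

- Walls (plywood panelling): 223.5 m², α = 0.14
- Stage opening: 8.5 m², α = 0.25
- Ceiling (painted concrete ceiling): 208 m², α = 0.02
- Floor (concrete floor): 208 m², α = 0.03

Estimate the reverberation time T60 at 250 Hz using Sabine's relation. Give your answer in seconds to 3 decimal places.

Summing Sᵢαᵢ: 31.290 + 2.125 + 4.160 + 6.240 → A = 43.815 sabins.
V = 16·13·4 = 832 m³.
Sabine: RT60 = 0.161 × 832 / 43.815 = 3.057 s.

3.057 s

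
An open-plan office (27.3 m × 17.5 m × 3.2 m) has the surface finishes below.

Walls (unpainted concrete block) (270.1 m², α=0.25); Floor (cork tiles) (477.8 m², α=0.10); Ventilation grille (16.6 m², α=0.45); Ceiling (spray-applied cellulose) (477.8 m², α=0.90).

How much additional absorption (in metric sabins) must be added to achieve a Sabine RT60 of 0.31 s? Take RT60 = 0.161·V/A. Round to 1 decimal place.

241.2 sabins

A₁ = Σ Sᵢαᵢ = 270.1·0.25 + 477.8·0.10 + 16.6·0.45 + 477.8·0.90 = 552.795 sabins.
For T = 0.31 s, need A₂ = 0.161·V/T = 0.161·1528.8/0.31 = 793.990 sabins.
ΔA = A₂ − A₁ = 793.990 − 552.795 = 241.2 sabins.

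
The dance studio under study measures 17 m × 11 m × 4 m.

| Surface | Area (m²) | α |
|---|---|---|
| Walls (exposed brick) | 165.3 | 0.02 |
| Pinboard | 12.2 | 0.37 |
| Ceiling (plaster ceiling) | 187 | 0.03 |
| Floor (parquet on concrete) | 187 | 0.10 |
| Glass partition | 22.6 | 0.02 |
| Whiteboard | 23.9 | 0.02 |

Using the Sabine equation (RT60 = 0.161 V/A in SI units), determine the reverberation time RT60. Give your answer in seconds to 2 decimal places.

3.64 s

Summing Sᵢαᵢ: 3.306 + 4.514 + 5.610 + 18.700 + 0.452 + 0.478 → A = 33.060 sabins.
Volume V = 17 × 11 × 4 = 748 m³.
RT60 = 0.161 · V / A = 0.161 × 748 / 33.060 = 3.64 s.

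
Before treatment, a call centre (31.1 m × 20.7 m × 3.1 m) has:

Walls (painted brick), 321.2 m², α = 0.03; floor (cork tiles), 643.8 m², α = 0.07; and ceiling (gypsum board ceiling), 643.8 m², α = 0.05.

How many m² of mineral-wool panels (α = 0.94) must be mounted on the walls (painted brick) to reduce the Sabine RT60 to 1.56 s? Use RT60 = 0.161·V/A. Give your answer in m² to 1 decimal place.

Equivalent absorption area: A₁ = 321.2×0.03 + 643.8×0.07 + 643.8×0.05 = 86.892 m².
Required A₂ = 0.161·1995.687/1.56 = 205.965 sabins.
Absorption to add: 205.965 − 86.892 = 119.073 sabins.
Each m² of panel replacing the walls (painted brick) adds (0.94 − 0.03) = 0.91 sabins.
Panel area = 119.073 / 0.91 = 130.8 m².

130.8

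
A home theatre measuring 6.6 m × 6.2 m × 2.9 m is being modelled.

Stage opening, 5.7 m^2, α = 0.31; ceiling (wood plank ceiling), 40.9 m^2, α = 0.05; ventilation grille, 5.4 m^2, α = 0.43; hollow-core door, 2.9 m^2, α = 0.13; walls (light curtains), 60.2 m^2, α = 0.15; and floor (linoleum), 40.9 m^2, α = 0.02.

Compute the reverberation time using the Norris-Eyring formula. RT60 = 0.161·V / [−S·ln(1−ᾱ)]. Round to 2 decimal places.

1.11 sec

Total surface area S = 5.7 + 40.9 + 5.4 + 2.9 + 60.2 + 40.9 = 156.0 m^2.
Absorption A = 5.7×0.31 + 40.9×0.05 + 5.4×0.43 + 2.9×0.13 + 60.2×0.15 + 40.9×0.02 = 16.359 sabins.
Mean coefficient ᾱ = A/S = 0.1049.
−S·ln(1−ᾱ) = −156.0 × ln(1 − 0.1049) = 17.288.
V = 6.6 × 6.2 × 2.9 = 118.668 m³.
RT60 = 0.161 × 118.668 / 17.288 = 1.11 s.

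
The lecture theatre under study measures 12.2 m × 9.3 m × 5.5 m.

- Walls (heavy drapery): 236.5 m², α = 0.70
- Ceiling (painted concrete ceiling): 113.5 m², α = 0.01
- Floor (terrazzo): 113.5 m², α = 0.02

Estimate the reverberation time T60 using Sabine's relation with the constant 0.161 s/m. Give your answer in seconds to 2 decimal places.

0.59 s

Summing Sᵢαᵢ: 165.550 + 1.135 + 2.270 → A = 168.955 sabins.
Room volume: 624.03 m³.
T = 0.161 V/A = 0.161·624.03/168.955 = 0.59 s.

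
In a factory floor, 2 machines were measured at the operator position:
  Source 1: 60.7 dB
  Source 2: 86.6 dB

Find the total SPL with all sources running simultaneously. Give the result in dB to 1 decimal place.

86.6 dB

Sum in the linear (power) domain: Σ 10^(Lᵢ/10) = 10^(60.7/10) + 10^(86.6/10) = 4.583e+08.
Combined level = 10 log₁₀(4.583e+08) = 86.6 dB.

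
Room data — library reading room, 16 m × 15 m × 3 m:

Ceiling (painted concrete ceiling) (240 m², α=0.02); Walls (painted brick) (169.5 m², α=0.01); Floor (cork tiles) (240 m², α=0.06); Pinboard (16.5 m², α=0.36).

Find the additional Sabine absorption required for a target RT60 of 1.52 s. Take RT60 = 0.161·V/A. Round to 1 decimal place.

49.4 sabins

Total absorption A₁ = 240*0.02 + 169.5*0.01 + 240*0.06 + 16.5*0.36
  = 4.800 + 1.695 + 14.400 + 5.940 = 26.835 m² sabins.
V = 720 m³. Required absorption A₂ = 0.161 × 720 / 1.52 = 76.263 sabins.
Shortfall: 76.263 − 26.835 = 49.4 sabins.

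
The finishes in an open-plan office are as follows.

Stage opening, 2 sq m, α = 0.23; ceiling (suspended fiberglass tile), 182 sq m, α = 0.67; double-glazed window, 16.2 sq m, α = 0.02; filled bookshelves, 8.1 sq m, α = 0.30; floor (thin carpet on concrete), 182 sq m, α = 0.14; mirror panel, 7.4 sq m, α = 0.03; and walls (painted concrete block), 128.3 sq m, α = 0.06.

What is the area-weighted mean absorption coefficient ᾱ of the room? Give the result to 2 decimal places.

Total surface area S = 526.0 sq m.
A = 2*0.23 + 182*0.67 + 16.2*0.02 + 8.1*0.30 + 182*0.14 + 7.4*0.03 + 128.3*0.06 = 158.554 sabins.
ᾱ = A/S = 0.30.

0.30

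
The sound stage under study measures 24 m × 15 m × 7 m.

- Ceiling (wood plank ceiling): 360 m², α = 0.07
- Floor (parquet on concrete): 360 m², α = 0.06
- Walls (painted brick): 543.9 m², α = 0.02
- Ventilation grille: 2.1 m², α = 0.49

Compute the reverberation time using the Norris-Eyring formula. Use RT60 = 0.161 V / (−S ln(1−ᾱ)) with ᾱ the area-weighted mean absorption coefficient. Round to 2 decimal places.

6.75 s

S = Σ Sᵢ = 1266.0 m².
Absorption A = 360×0.07 + 360×0.06 + 543.9×0.02 + 2.1×0.49 = 58.707 sabins.
ᾱ = 58.707 / 1266.0 = 0.0464.
Eyring denominator: −S ln(1−ᾱ) = 60.149.
V = 24 × 15 × 7 = 2520 m³.
RT60 = 0.161 × 2520 / 60.149 = 6.75 s.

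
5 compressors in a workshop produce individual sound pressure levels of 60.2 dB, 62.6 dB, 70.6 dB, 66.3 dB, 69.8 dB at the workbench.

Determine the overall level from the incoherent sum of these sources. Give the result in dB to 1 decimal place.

Converting to relative power and adding: 10^(60.2/10) + 10^(62.6/10) + 10^(70.6/10) + 10^(66.3/10) + 10^(69.8/10) = 2.816e+07.
L_total = 10·log₁₀(2.816e+07) = 74.5 dB.

74.5 dB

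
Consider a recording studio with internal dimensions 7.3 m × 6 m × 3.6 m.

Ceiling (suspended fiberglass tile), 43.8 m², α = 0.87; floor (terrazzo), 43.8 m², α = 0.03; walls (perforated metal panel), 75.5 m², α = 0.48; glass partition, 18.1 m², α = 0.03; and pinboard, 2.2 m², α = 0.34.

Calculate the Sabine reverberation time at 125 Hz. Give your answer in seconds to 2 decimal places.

Total absorption A = 43.8*0.87 + 43.8*0.03 + 75.5*0.48 + 18.1*0.03 + 2.2*0.34
  = 38.106 + 1.314 + 36.240 + 0.543 + 0.748 = 76.951 m² sabins.
Volume V = 7.3 × 6 × 3.6 = 157.68 m³.
Sabine: RT60 = 0.161 × 157.68 / 76.951 = 0.33 s.

0.33 seconds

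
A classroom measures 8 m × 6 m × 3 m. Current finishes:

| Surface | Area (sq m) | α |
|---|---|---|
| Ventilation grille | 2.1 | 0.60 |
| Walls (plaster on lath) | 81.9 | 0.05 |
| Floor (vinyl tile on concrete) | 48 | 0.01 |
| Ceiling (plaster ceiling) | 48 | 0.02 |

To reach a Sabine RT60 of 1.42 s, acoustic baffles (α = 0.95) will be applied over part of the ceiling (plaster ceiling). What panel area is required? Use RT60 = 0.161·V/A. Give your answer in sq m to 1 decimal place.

Total absorption A₁ = 2.1·0.60 + 81.9·0.05 + 48·0.01 + 48·0.02
  = 1.260 + 4.095 + 0.480 + 0.960 = 6.795 sq m sabins.
V = 144 m³. Target absorption A₂ = 0.161 × 144 / 1.42 = 16.327 sabins.
ΔA needed = 16.327 − 6.795 = 9.532 sabins.
Each sq m of panel replacing the ceiling (plaster ceiling) adds (0.95 − 0.02) = 0.93 sabins.
Area = ΔA/Δα = 9.532/0.93 = 10.2 sq m.

10.2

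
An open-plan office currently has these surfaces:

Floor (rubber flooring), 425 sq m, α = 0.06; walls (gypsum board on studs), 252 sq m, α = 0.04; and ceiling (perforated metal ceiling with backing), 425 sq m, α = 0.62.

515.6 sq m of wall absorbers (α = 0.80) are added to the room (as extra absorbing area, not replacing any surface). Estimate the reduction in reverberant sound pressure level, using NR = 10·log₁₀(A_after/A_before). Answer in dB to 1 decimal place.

Summing Sᵢαᵢ: 25.500 + 10.080 + 263.500 → A_before = 299.080 sabins.
Treatment contributes 515.6·0.80 = 412.480 sabins.
A_after = 299.080 + 412.480 = 711.560 sabins.
Reduction = 10 log₁₀(A_after/A_before) = 10 log₁₀(2.3792) = 3.8 dB.

3.8 dB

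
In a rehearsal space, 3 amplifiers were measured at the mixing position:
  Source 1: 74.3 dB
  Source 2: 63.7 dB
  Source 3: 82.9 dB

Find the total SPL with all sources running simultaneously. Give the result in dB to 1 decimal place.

Converting to relative power and adding: 10^(74.3/10) + 10^(63.7/10) + 10^(82.9/10) = 2.242e+08.
Back to dB: 10·log₁₀ Σ = 83.5 dB.

83.5 dB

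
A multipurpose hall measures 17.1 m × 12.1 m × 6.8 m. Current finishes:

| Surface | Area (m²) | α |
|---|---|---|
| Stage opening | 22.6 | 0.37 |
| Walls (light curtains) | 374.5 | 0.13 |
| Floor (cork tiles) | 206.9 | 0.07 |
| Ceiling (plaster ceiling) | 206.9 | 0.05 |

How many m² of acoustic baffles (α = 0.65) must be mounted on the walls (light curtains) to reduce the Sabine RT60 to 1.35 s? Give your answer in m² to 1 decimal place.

Equivalent absorption area: A₁ = 22.6·0.37 + 374.5·0.13 + 206.9·0.07 + 206.9·0.05 = 81.875 m².
Required A₂ = 0.161·1406.988/1.35 = 167.796 sabins.
ΔA needed = 167.796 − 81.875 = 85.921 sabins.
Each m² of panel replacing the walls (light curtains) adds (0.65 − 0.13) = 0.52 sabins.
Area = ΔA/Δα = 85.921/0.52 = 165.2 m².

165.2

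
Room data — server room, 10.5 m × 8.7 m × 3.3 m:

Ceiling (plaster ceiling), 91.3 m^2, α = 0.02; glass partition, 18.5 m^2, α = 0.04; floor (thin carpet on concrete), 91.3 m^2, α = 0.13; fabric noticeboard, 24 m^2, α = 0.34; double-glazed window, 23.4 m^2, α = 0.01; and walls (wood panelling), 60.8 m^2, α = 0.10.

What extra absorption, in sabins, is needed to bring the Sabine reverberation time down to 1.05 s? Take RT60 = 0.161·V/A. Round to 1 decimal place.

A₁ = Σ Sᵢαᵢ = 91.3·0.02 + 18.5·0.04 + 91.3·0.13 + 24·0.34 + 23.4·0.01 + 60.8·0.10 = 28.909 sabins.
For T = 1.05 s, need A₂ = 0.161·V/T = 0.161·301.455/1.05 = 46.223 sabins.
Shortfall: 46.223 − 28.909 = 17.3 sabins.

17.3 sabins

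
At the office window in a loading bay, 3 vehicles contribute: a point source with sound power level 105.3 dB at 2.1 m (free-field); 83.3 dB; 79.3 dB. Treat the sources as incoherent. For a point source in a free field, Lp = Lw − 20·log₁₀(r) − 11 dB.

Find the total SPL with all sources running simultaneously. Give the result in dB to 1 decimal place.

89.6 dB

Source at 2.1 m: Lp = 105.3 − 20·log₁₀(2.1) − 11 = 87.9 dB.
Σ 10^(Lᵢ/10) = 9.155e+08.
Back to dB: 10·log₁₀ Σ = 89.6 dB.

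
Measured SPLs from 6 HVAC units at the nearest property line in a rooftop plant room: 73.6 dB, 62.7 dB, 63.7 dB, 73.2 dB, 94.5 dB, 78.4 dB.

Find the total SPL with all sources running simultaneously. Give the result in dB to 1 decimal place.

Converting to relative power and adding: 10^(73.6/10) + 10^(62.7/10) + 10^(63.7/10) + 10^(73.2/10) + 10^(94.5/10) + 10^(78.4/10) = 2.936e+09.
Back to dB: 10·log₁₀ Σ = 94.7 dB.

94.7 dB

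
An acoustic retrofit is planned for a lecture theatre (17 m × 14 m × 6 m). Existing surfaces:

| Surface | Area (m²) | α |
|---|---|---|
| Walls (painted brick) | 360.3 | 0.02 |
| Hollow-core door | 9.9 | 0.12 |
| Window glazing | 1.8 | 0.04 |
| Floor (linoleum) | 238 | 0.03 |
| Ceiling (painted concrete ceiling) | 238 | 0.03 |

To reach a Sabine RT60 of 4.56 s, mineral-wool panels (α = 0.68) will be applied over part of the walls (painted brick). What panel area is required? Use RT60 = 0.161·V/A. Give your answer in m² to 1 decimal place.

A₁ = Σ Sᵢαᵢ = 360.3×0.02 + 9.9×0.12 + 1.8×0.04 + 238×0.03 + 238×0.03 = 22.746 sabins.
V = 1428 m³. Target absorption A₂ = 0.161 × 1428 / 4.56 = 50.418 sabins.
ΔA needed = 50.418 − 22.746 = 27.672 sabins.
Net gain per m²: Δα = 0.68 − 0.02 = 0.66.
Area = ΔA/Δα = 27.672/0.66 = 41.9 m².

41.9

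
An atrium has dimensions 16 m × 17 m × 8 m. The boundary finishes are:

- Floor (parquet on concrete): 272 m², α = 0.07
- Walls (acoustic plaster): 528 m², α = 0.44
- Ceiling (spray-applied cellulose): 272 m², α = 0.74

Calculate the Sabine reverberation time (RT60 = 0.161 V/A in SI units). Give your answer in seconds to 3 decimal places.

Equivalent absorption area: A = 272·0.07 + 528·0.44 + 272·0.74 = 452.640 m².
Volume V = 16 × 17 × 8 = 2176 m³.
Sabine: RT60 = 0.161 × 2176 / 452.640 = 0.774 s.

0.774 seconds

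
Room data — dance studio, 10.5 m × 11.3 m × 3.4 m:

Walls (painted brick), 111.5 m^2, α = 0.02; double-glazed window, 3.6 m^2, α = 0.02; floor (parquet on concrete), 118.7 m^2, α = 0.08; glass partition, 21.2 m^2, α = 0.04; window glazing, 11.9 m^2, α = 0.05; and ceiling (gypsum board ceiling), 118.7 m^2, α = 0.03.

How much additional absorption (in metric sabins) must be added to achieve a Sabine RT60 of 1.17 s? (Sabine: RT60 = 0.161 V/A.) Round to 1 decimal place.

A₁ = Σ Sᵢαᵢ = 111.5*0.02 + 3.6*0.02 + 118.7*0.08 + 21.2*0.04 + 11.9*0.05 + 118.7*0.03 = 16.802 sabins.
V = 403.41 m³. Required absorption A₂ = 0.161 × 403.41 / 1.17 = 55.512 sabins.
Additional absorption ΔA = 55.512 − 16.802 = 38.7 sabins.

38.7 sabins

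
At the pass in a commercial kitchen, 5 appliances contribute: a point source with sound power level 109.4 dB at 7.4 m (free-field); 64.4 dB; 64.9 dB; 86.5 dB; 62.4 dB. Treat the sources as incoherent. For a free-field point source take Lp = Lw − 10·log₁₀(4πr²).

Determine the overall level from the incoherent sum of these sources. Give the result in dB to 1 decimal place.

87.6 dB

Source at 7.4 m: Lp = 109.4 − 10·log₁₀(4π·7.4²) = 109.4 − 10·log₁₀(688.134) = 81.0 dB.
Converting to relative power and adding: 10^(81.0/10) + 10^(64.4/10) + 10^(64.9/10) + 10^(86.5/10) + 10^(62.4/10) = 5.802e+08.
Back to dB: 10·log₁₀ Σ = 87.6 dB.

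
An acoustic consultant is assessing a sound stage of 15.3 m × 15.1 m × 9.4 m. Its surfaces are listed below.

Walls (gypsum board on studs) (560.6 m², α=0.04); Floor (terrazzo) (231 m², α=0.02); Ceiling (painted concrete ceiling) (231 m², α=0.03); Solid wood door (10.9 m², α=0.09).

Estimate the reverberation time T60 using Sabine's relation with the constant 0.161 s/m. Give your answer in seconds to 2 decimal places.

10.00 s

Summing Sᵢαᵢ: 22.424 + 4.620 + 6.930 + 0.981 → A = 34.955 sabins.
V = 15.3·15.1·9.4 = 2171.682 m³.
RT60 = 0.161 · V / A = 0.161 × 2171.682 / 34.955 = 10.00 s.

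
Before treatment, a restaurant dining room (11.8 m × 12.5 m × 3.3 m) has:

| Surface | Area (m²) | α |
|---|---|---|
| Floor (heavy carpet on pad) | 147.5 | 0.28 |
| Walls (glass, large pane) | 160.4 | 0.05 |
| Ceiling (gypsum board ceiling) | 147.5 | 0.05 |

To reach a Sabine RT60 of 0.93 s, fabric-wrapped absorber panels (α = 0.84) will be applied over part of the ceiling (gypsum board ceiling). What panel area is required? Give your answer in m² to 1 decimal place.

Total absorption A₁ = 147.5*0.28 + 160.4*0.05 + 147.5*0.05
  = 41.300 + 8.020 + 7.375 = 56.695 m² sabins.
V = 486.75 m³. Target absorption A₂ = 0.161 × 486.75 / 0.93 = 84.265 sabins.
Absorption to add: 84.265 − 56.695 = 27.570 sabins.
Each m² of panel replacing the ceiling (gypsum board ceiling) adds (0.84 − 0.05) = 0.79 sabins.
Panel area = 27.570 / 0.79 = 34.9 m².

34.9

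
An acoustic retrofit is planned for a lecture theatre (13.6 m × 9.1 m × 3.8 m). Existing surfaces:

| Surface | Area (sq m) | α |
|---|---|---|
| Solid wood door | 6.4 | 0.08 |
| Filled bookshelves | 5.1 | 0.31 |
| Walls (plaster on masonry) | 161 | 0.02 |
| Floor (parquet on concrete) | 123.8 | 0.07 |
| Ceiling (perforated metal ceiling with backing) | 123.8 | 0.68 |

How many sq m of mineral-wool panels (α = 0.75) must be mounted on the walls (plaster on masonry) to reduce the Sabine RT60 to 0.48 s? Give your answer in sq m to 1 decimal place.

A₁ = Σ Sᵢαᵢ = 6.4·0.08 + 5.1·0.31 + 161·0.02 + 123.8·0.07 + 123.8·0.68 = 98.163 sabins.
V = 470.288 m³. Target absorption A₂ = 0.161 × 470.288 / 0.48 = 157.742 sabins.
ΔA needed = 157.742 − 98.163 = 59.579 sabins.
Net gain per sq m: Δα = 0.75 − 0.02 = 0.73.
Panel area = 59.579 / 0.73 = 81.6 sq m.

81.6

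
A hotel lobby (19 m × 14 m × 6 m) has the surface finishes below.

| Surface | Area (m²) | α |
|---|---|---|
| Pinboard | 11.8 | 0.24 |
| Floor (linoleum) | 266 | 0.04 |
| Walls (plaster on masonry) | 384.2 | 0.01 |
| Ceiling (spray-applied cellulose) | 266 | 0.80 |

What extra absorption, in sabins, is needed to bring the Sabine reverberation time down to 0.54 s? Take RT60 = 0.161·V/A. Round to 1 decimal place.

Summing Sᵢαᵢ: 2.832 + 10.640 + 3.842 + 212.800 → A₁ = 230.114 sabins.
V = 1596 m³. Required absorption A₂ = 0.161 × 1596 / 0.54 = 475.844 sabins.
Shortfall: 475.844 − 230.114 = 245.7 sabins.

245.7 sabins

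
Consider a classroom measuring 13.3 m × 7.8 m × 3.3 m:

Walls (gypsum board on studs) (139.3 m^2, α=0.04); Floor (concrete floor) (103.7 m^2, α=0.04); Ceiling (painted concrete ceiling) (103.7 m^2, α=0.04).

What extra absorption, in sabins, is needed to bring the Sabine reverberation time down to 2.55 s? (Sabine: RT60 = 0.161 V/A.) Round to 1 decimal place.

7.7 sabins

Total absorption A₁ = 139.3*0.04 + 103.7*0.04 + 103.7*0.04
  = 5.572 + 4.148 + 4.148 = 13.868 m^2 sabins.
V = 342.342 m³. Required absorption A₂ = 0.161 × 342.342 / 2.55 = 21.615 sabins.
ΔA = A₂ − A₁ = 21.615 − 13.868 = 7.7 sabins.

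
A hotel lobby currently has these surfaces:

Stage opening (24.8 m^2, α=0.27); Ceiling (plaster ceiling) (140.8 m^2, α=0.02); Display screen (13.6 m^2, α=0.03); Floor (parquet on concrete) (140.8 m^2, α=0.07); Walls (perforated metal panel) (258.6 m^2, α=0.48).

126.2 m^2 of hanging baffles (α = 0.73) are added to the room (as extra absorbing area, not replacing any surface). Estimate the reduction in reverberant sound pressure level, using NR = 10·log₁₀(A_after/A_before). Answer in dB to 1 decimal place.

Total absorption A_before = 24.8×0.27 + 140.8×0.02 + 13.6×0.03 + 140.8×0.07 + 258.6×0.48
  = 6.696 + 2.816 + 0.408 + 9.856 + 124.128 = 143.904 m^2 sabins.
Added absorption = 126.2 × 0.73 = 92.126 sabins.
A_after = 143.904 + 92.126 = 236.030 sabins.
Reduction = 10 log₁₀(A_after/A_before) = 10 log₁₀(1.6402) = 2.1 dB.

2.1 dB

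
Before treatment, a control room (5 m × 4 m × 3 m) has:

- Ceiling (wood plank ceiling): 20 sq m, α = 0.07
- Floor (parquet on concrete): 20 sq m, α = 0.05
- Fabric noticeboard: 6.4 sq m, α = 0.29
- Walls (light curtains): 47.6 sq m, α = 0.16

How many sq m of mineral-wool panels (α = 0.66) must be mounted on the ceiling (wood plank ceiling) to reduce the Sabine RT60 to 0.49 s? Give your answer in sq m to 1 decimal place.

Summing Sᵢαᵢ: 1.400 + 1.000 + 1.856 + 7.616 → A₁ = 11.872 sabins.
Required A₂ = 0.161·60/0.49 = 19.714 sabins.
ΔA needed = 19.714 − 11.872 = 7.842 sabins.
Each sq m of panel replacing the ceiling (wood plank ceiling) adds (0.66 − 0.07) = 0.59 sabins.
Area = ΔA/Δα = 7.842/0.59 = 13.3 sq m.

13.3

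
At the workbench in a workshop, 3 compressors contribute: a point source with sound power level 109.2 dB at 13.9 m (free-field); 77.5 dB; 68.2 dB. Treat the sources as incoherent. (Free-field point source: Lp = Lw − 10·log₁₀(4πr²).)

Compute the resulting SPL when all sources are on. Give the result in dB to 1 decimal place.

Source at 13.9 m: Lp = 109.2 − 10·log₁₀(4π·13.9²) = 109.2 − 10·log₁₀(2427.948) = 75.3 dB.
Σ 10^(Lᵢ/10) = 9.673e+07.
Back to dB: 10·log₁₀ Σ = 79.9 dB.

79.9 dB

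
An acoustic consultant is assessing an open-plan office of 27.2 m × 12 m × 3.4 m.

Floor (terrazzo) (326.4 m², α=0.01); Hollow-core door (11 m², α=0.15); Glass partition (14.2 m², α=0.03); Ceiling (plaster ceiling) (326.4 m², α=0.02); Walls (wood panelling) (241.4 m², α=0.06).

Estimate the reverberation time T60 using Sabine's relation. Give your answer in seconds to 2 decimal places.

Summing Sᵢαᵢ: 3.264 + 1.650 + 0.426 + 6.528 + 14.484 → A = 26.352 sabins.
Room volume: 1109.76 m³.
Sabine: RT60 = 0.161 × 1109.76 / 26.352 = 6.78 s.

6.78 s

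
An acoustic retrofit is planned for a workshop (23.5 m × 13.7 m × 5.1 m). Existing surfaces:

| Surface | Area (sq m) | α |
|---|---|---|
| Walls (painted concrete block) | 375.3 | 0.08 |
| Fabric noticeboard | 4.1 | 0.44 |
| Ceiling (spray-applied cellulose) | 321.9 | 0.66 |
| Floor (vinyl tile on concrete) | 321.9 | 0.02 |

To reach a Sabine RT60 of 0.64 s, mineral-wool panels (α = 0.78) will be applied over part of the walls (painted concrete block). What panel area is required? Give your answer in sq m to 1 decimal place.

Total absorption A₁ = 375.3*0.08 + 4.1*0.44 + 321.9*0.66 + 321.9*0.02
  = 30.024 + 1.804 + 212.454 + 6.438 = 250.720 sq m sabins.
V = 1641.945 m³. Target absorption A₂ = 0.161 × 1641.945 / 0.64 = 413.052 sabins.
Absorption to add: 413.052 − 250.720 = 162.332 sabins.
Net gain per sq m: Δα = 0.78 − 0.08 = 0.70.
Area = ΔA/Δα = 162.332/0.70 = 231.9 sq m.

231.9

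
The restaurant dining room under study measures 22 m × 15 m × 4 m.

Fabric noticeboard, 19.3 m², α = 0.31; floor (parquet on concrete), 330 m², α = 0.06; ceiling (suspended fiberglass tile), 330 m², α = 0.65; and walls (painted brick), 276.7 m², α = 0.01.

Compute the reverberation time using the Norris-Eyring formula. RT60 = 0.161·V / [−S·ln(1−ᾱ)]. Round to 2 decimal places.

0.76 s

Total surface area S = 19.3 + 330 + 330 + 276.7 = 956.0 m².
Σ(Sᵢαᵢ) = 19.3×0.31 + 330×0.06 + 330×0.65 + 276.7×0.01 = 243.050.
Mean coefficient ᾱ = A/S = 0.2542.
Eyring denominator: −S ln(1−ᾱ) = 280.393.
V = 22 × 15 × 4 = 1320 m³.
RT60 = 0.161 × 1320 / 280.393 = 0.76 s.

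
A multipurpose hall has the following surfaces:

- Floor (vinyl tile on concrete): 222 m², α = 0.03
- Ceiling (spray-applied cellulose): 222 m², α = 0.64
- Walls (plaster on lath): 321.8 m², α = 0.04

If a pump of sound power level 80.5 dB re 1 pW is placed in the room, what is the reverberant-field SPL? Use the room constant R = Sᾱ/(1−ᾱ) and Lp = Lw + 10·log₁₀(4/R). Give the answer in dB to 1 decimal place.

63.4 dB

A = 161.612 sabins; S = 765.8 m².
ᾱ = 0.2110, so room constant R = A/(1−ᾱ) = 204.831 m².
Lp = 80.5 + 10·log₁₀(4/204.831) = 80.5 + (-17.09) = 63.4 dB.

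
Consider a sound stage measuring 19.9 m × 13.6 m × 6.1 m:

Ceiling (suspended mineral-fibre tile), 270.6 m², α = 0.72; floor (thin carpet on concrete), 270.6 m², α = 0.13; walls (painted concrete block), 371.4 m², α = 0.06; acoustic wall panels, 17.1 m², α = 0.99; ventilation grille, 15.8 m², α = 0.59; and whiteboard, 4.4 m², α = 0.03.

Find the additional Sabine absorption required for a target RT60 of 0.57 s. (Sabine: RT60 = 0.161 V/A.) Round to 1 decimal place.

Summing Sᵢαᵢ: 194.832 + 35.178 + 22.284 + 16.929 + 9.322 + 0.132 → A₁ = 278.677 sabins.
V = 1650.904 m³. Required absorption A₂ = 0.161 × 1650.904 / 0.57 = 466.308 sabins.
Additional absorption ΔA = 466.308 − 278.677 = 187.6 sabins.

187.6 sabins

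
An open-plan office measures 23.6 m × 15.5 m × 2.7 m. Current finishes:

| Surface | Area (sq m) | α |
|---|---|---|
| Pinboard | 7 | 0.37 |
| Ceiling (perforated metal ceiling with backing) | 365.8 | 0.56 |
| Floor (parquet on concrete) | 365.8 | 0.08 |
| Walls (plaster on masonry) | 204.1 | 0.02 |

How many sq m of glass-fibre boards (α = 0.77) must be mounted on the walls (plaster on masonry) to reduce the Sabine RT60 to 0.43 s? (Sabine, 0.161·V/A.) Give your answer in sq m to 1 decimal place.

Equivalent absorption area: A₁ = 7×0.37 + 365.8×0.56 + 365.8×0.08 + 204.1×0.02 = 240.784 sq m.
Required A₂ = 0.161·987.66/0.43 = 369.798 sabins.
ΔA needed = 369.798 − 240.784 = 129.014 sabins.
Each sq m of panel replacing the walls (plaster on masonry) adds (0.77 − 0.02) = 0.75 sabins.
Panel area = 129.014 / 0.75 = 172.0 sq m.

172.0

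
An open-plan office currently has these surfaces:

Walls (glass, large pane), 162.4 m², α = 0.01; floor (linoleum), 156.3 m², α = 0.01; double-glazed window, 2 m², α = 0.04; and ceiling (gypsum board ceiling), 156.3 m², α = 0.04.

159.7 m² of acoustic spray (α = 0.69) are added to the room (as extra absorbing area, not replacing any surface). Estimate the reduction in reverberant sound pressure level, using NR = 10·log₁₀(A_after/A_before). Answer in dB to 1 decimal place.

Total absorption A_before = 162.4*0.01 + 156.3*0.01 + 2*0.04 + 156.3*0.04
  = 1.624 + 1.563 + 0.080 + 6.252 = 9.519 m² sabins.
Treatment contributes 159.7·0.69 = 110.193 sabins.
New total A_after = 119.712 sabins.
Reduction = 10 log₁₀(A_after/A_before) = 10 log₁₀(12.5761) = 11.0 dB.

11.0 dB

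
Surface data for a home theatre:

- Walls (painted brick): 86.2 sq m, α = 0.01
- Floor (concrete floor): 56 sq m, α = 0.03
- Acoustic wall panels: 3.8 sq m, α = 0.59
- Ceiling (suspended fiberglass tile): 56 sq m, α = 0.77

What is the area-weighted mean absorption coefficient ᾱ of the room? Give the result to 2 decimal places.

Total surface area S = 202.0 sq m.
A = 86.2·0.01 + 56·0.03 + 3.8·0.59 + 56·0.77 = 47.904 sabins.
ᾱ = 47.904 / 202.0 = 0.24.

0.24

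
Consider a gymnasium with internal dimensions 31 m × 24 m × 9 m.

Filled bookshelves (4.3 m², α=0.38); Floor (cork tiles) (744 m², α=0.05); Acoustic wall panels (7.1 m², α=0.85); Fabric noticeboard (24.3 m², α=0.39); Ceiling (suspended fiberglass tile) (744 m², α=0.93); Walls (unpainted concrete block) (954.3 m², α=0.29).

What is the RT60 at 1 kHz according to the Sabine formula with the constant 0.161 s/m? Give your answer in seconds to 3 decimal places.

1.054 seconds

Total absorption A = 4.3·0.38 + 744·0.05 + 7.1·0.85 + 24.3·0.39 + 744·0.93 + 954.3·0.29
  = 1.634 + 37.200 + 6.035 + 9.477 + 691.920 + 276.747 = 1023.013 m² sabins.
Volume V = 31 × 24 × 9 = 6696 m³.
RT60 = 0.161 · V / A = 0.161 × 6696 / 1023.013 = 1.054 s.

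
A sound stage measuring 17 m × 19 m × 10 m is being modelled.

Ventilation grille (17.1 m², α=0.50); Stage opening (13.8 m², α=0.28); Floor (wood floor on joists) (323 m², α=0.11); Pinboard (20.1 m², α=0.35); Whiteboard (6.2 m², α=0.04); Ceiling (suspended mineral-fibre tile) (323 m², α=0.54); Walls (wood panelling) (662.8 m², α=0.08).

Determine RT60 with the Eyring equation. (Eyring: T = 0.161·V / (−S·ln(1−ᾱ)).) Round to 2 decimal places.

1.64 s

S = Σ Sᵢ = 1366.0 m².
Absorption A = 17.1×0.50 + 13.8×0.28 + 323×0.11 + 20.1×0.35 + 6.2×0.04 + 323×0.54 + 662.8×0.08 = 282.671 sabins.
Mean coefficient ᾱ = A/S = 0.2069.
−S·ln(1−ᾱ) = −1366.0 × ln(1 − 0.2069) = 316.647.
V = 17 × 19 × 10 = 3230 m³.
RT60 = 0.161 × 3230 / 316.647 = 1.64 s.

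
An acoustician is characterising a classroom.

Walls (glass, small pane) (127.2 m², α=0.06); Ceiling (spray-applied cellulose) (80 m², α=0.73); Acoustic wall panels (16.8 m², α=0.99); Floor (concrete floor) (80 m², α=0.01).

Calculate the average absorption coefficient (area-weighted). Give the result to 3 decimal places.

Total surface area S = 304.0 m².
Weighted sum Σ Sα = 83.464.
ᾱ = 83.464 / 304.0 = 0.275.

0.275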